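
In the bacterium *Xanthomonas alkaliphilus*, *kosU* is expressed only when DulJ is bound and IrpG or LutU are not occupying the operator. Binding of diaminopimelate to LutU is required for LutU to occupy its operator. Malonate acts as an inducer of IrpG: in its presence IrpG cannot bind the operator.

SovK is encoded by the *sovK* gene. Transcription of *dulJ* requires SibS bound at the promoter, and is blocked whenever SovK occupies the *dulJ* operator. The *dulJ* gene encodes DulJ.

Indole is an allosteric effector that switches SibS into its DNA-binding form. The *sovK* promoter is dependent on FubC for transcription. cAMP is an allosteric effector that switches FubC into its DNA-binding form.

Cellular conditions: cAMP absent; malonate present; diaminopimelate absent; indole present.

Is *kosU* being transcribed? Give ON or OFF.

Malonate is present, so IrpG is inactive.
Diaminopimelate is absent, so LutU is inactive.
cAMP is absent, so FubC is inactive.
Required activator FubC is absent, so *sovK* is not transcribed.
So SovK is not produced.
Indole is present, so SibS is active.
No repressor is bound and SibS is active, so *dulJ* is transcribed.
So DulJ is produced and active.
No repressor is bound and DulJ is active, so *kosU* is transcribed.

ON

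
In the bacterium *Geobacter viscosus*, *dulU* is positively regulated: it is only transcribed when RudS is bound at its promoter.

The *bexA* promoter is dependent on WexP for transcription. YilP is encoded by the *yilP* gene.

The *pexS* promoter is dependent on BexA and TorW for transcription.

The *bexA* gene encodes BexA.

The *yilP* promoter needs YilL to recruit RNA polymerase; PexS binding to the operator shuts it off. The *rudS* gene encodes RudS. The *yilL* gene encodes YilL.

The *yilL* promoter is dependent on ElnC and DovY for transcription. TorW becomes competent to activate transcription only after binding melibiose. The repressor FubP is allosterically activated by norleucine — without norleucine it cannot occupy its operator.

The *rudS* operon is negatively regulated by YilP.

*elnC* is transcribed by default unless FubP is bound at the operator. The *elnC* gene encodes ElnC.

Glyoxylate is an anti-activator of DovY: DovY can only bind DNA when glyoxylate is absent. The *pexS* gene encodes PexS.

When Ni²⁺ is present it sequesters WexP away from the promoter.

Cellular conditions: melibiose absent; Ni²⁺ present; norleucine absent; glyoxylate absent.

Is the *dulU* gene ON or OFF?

OFF

Ni²⁺ is present, so WexP is inactive.
Required activator WexP is absent, so *bexA* is not transcribed.
So BexA is not produced.
Melibiose is absent, so TorW is inactive.
Required activator BexA is absent, so *pexS* is not transcribed.
So PexS is not produced.
Norleucine is absent, so FubP is inactive.
With no repressor bound, *elnC* is transcribed.
So ElnC is produced and active.
Glyoxylate is absent, so DovY is active.
No repressor is bound and ElnC and DovY are active, so *yilL* is transcribed.
So YilL is produced and active.
No repressor is bound and YilL is active, so *yilP* is transcribed.
So YilP is produced and active.
With repressor YilP bound, *rudS* is not transcribed.
So RudS is not produced.
Required activator RudS is absent, so *dulU* is not transcribed.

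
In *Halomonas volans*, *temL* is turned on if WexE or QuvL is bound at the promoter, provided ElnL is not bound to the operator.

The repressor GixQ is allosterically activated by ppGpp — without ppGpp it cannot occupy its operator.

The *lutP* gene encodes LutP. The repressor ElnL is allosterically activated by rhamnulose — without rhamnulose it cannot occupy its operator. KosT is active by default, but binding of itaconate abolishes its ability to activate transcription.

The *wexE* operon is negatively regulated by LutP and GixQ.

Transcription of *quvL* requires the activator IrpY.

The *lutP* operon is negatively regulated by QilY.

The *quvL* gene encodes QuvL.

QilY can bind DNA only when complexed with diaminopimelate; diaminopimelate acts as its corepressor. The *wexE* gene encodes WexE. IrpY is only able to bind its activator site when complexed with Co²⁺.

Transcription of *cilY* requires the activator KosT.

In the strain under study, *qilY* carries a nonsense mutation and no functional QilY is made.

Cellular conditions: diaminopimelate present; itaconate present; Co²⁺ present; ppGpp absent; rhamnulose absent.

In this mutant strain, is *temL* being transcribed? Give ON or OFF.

ON

QilY is non-functional in this strain, so it has no effect.
With no repressor bound, *lutP* is transcribed.
So LutP is produced and active.
ppGpp is absent, so GixQ is inactive.
With repressor LutP bound, *wexE* is not transcribed.
So WexE is not produced.
Co²⁺ is present, so IrpY is active.
No repressor is bound and IrpY is active, so *quvL* is transcribed.
So QuvL is produced and active.
Rhamnulose is absent, so ElnL is inactive.
Activator QuvL is present, so *temL* is transcribed.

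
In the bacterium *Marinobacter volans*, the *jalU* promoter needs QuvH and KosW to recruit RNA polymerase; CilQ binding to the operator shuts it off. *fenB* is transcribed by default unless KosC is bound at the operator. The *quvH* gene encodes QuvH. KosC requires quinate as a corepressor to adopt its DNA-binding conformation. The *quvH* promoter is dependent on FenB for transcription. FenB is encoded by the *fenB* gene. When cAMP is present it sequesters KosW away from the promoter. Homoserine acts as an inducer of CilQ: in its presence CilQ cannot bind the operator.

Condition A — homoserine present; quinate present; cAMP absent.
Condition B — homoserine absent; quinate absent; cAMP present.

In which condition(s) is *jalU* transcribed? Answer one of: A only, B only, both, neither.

Condition A:
Homoserine is present, so CilQ is inactive.
Quinate is present, so KosC is active.
With repressor KosC bound, *fenB* is not transcribed.
So FenB is not produced.
Required activator FenB is absent, so *quvH* is not transcribed.
So QuvH is not produced.
cAMP is absent, so KosW is active.
Required activator QuvH is absent, so *jalU* is not transcribed.
→ *jalU* is OFF in A.
Condition B:
Homoserine is absent, so CilQ is active.
Quinate is absent, so KosC is inactive.
With no repressor bound, *fenB* is transcribed.
So FenB is produced and active.
No repressor is bound and FenB is active, so *quvH* is transcribed.
So QuvH is produced and active.
cAMP is present, so KosW is inactive.
With repressor CilQ bound, *jalU* is not transcribed.
→ *jalU* is OFF in B.

neither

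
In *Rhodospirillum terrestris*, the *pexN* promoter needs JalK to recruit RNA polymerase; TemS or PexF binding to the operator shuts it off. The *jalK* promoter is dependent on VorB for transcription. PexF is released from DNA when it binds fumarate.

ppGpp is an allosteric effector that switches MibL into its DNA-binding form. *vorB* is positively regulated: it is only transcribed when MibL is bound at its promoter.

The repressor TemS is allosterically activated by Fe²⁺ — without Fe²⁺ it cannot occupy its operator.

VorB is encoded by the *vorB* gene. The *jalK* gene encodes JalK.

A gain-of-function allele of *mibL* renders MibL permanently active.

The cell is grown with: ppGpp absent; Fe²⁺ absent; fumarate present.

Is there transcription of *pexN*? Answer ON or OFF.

ON

MibL is constitutively active in this strain.
No repressor is bound and MibL is active, so *vorB* is transcribed.
So VorB is produced and active.
No repressor is bound and VorB is active, so *jalK* is transcribed.
So JalK is produced and active.
Fe²⁺ is absent, so TemS is inactive.
Fumarate is present, so PexF is inactive.
No repressor is bound and JalK is active, so *pexN* is transcribed.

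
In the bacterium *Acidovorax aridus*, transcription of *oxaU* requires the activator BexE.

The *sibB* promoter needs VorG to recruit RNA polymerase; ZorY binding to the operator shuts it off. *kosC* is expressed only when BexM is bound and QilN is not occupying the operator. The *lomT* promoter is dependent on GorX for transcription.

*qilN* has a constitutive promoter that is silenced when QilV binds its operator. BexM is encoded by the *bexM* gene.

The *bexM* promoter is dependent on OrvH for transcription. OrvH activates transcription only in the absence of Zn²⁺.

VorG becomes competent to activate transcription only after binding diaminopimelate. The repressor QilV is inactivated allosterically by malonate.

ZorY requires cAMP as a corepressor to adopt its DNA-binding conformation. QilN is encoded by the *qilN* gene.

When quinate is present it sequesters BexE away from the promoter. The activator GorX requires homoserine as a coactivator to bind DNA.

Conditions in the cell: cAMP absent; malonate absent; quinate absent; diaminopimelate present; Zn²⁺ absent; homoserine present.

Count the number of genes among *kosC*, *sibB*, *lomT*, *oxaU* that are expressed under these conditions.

Malonate is absent, so QilV is active.
With repressor QilV bound, *qilN* is not transcribed.
So QilN is not produced.
Zn²⁺ is absent, so OrvH is active.
No repressor is bound and OrvH is active, so *bexM* is transcribed.
So BexM is produced and active.
No repressor is bound and BexM is active, so *kosC* is transcribed.
→ *kosC* is ON.
Diaminopimelate is present, so VorG is active.
cAMP is absent, so ZorY is inactive.
No repressor is bound and VorG is active, so *sibB* is transcribed.
→ *sibB* is ON.
Homoserine is present, so GorX is active.
No repressor is bound and GorX is active, so *lomT* is transcribed.
→ *lomT* is ON.
Quinate is absent, so BexE is active.
No repressor is bound and BexE is active, so *oxaU* is transcribed.
→ *oxaU* is ON.
4 of the 4 genes are transcribed.

4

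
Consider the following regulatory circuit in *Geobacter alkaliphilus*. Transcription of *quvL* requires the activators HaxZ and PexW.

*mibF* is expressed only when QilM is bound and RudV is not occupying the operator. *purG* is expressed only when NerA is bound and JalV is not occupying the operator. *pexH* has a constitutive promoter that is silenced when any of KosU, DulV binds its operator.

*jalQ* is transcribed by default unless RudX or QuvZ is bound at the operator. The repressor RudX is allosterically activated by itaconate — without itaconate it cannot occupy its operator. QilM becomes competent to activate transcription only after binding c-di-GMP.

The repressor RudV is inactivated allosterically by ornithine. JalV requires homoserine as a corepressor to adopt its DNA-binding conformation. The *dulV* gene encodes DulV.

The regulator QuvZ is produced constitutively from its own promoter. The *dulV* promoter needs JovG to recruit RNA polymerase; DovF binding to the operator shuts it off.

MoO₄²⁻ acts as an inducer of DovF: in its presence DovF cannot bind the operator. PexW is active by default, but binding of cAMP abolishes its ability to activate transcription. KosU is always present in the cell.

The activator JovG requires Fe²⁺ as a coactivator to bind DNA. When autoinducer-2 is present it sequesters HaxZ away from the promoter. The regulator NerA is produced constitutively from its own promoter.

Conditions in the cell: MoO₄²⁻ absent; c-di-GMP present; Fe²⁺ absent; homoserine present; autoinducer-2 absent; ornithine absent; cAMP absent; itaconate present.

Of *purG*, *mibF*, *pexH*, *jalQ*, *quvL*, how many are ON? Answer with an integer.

Homoserine is present, so JalV is active.
NerA is produced constitutively and is active.
With repressor JalV bound, *purG* is not transcribed.
→ *purG* is OFF.
c-di-GMP is present, so QilM is active.
Ornithine is absent, so RudV is active.
With repressor RudV bound, *mibF* is not transcribed.
→ *mibF* is OFF.
KosU is produced constitutively and is active.
MoO₄²⁻ is absent, so DovF is active.
Fe²⁺ is absent, so JovG is inactive.
With repressor DovF bound, *dulV* is not transcribed.
So DulV is not produced.
With repressor KosU bound, *pexH* is not transcribed.
→ *pexH* is OFF.
Itaconate is present, so RudX is active.
QuvZ is produced constitutively and is active.
With repressor RudX bound, *jalQ* is not transcribed.
→ *jalQ* is OFF.
Autoinducer-2 is absent, so HaxZ is active.
cAMP is absent, so PexW is active.
No repressor is bound and HaxZ and PexW are active, so *quvL* is transcribed.
→ *quvL* is ON.
1 of the 5 genes is transcribed.

1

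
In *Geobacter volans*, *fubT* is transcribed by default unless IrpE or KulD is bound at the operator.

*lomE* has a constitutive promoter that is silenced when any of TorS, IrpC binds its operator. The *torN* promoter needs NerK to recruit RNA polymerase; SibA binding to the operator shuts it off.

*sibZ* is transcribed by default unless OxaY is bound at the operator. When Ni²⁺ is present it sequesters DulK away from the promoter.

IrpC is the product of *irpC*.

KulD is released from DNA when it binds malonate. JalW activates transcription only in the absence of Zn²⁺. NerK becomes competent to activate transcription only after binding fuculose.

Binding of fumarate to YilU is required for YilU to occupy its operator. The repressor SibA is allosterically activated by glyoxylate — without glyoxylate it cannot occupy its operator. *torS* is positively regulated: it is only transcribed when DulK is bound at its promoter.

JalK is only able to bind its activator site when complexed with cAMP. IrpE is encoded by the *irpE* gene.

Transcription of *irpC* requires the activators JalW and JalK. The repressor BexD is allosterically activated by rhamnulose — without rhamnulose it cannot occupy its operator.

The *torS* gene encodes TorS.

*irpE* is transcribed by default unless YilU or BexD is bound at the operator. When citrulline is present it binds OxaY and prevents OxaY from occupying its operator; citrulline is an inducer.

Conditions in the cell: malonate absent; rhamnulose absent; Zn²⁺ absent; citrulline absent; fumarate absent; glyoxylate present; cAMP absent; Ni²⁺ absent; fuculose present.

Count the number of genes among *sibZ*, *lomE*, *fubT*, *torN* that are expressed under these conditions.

Citrulline is absent, so OxaY is active.
With repressor OxaY bound, *sibZ* is not transcribed.
→ *sibZ* is OFF.
Ni²⁺ is absent, so DulK is active.
No repressor is bound and DulK is active, so *torS* is transcribed.
So TorS is produced and active.
Zn²⁺ is absent, so JalW is active.
cAMP is absent, so JalK is inactive.
Required activator JalK is absent, so *irpC* is not transcribed.
So IrpC is not produced.
With repressor TorS bound, *lomE* is not transcribed.
→ *lomE* is OFF.
Fumarate is absent, so YilU is inactive.
Rhamnulose is absent, so BexD is inactive.
With no repressor bound, *irpE* is transcribed.
So IrpE is produced and active.
Malonate is absent, so KulD is active.
With repressor IrpE bound, *fubT* is not transcribed.
→ *fubT* is OFF.
Glyoxylate is present, so SibA is active.
Fuculose is present, so NerK is active.
With repressor SibA bound, *torN* is not transcribed.
→ *torN* is OFF.
0 of the 4 genes are transcribed.

0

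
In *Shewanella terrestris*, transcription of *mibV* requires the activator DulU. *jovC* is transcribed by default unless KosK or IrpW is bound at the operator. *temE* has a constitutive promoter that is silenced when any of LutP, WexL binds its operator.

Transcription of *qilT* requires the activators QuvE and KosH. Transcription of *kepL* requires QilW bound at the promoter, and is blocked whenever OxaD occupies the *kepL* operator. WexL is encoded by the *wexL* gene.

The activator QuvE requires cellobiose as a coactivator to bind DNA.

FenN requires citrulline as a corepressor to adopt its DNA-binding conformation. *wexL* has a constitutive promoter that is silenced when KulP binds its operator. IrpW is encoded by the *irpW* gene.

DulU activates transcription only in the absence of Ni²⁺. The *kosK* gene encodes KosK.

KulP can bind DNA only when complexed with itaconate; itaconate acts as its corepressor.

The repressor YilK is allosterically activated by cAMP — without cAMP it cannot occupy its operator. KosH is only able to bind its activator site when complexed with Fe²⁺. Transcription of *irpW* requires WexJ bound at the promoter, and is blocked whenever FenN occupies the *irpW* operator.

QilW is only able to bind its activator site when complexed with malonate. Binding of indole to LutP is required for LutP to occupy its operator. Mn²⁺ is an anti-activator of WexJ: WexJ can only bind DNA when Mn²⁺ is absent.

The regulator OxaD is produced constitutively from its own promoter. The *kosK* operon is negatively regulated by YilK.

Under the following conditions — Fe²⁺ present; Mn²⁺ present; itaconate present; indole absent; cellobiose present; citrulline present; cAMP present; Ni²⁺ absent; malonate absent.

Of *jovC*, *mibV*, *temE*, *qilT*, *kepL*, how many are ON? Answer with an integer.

4

cAMP is present, so YilK is active.
With repressor YilK bound, *kosK* is not transcribed.
So KosK is not produced.
Citrulline is present, so FenN is active.
Mn²⁺ is present, so WexJ is inactive.
With repressor FenN bound, *irpW* is not transcribed.
So IrpW is not produced.
With no repressor bound, *jovC* is transcribed.
→ *jovC* is ON.
Ni²⁺ is absent, so DulU is active.
No repressor is bound and DulU is active, so *mibV* is transcribed.
→ *mibV* is ON.
Indole is absent, so LutP is inactive.
Itaconate is present, so KulP is active.
With repressor KulP bound, *wexL* is not transcribed.
So WexL is not produced.
With no repressor bound, *temE* is transcribed.
→ *temE* is ON.
Cellobiose is present, so QuvE is active.
Fe²⁺ is present, so KosH is active.
No repressor is bound and QuvE and KosH are active, so *qilT* is transcribed.
→ *qilT* is ON.
Malonate is absent, so QilW is inactive.
OxaD is produced constitutively and is active.
With repressor OxaD bound, *kepL* is not transcribed.
→ *kepL* is OFF.
4 of the 5 genes are transcribed.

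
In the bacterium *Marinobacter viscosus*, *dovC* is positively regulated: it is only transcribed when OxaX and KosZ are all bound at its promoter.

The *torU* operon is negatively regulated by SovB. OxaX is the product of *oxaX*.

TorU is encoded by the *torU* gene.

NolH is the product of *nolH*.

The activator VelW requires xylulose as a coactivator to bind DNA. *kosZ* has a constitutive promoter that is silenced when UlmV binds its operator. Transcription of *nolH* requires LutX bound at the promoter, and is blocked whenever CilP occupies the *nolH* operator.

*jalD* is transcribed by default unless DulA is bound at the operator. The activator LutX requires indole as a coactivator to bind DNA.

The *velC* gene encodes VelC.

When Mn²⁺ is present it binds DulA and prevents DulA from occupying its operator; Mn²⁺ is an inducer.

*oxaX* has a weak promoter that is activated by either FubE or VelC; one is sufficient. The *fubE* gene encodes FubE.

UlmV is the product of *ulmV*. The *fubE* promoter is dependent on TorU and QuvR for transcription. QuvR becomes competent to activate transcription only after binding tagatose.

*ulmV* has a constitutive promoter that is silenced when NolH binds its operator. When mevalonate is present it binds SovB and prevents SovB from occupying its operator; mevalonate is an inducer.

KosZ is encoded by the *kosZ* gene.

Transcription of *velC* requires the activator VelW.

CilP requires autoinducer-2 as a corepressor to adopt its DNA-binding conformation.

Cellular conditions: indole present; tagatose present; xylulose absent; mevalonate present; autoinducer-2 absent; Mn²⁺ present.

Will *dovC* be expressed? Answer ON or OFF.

ON

Mevalonate is present, so SovB is inactive.
With no repressor bound, *torU* is transcribed.
So TorU is produced and active.
Tagatose is present, so QuvR is active.
No repressor is bound and TorU and QuvR are active, so *fubE* is transcribed.
So FubE is produced and active.
Xylulose is absent, so VelW is inactive.
Required activator VelW is absent, so *velC* is not transcribed.
So VelC is not produced.
Activator FubE is present, so *oxaX* is transcribed.
So OxaX is produced and active.
Autoinducer-2 is absent, so CilP is inactive.
Indole is present, so LutX is active.
No repressor is bound and LutX is active, so *nolH* is transcribed.
So NolH is produced and active.
With repressor NolH bound, *ulmV* is not transcribed.
So UlmV is not produced.
With no repressor bound, *kosZ* is transcribed.
So KosZ is produced and active.
No repressor is bound and OxaX and KosZ are active, so *dovC* is transcribed.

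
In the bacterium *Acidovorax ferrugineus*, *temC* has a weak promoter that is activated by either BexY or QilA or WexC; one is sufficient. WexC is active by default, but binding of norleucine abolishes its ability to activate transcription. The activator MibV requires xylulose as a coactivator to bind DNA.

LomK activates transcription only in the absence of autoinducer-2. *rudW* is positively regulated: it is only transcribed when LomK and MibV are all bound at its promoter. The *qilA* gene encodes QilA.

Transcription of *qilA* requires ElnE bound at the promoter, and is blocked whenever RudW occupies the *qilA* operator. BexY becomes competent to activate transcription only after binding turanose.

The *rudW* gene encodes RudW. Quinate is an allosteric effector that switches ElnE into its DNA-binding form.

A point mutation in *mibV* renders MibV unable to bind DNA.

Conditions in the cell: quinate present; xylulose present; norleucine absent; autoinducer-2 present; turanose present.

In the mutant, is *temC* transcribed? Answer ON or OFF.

ON

Turanose is present, so BexY is active.
Autoinducer-2 is present, so LomK is inactive.
MibV is non-functional in this strain, so it has no effect.
Required activator LomK is absent, so *rudW* is not transcribed.
So RudW is not produced.
Quinate is present, so ElnE is active.
No repressor is bound and ElnE is active, so *qilA* is transcribed.
So QilA is produced and active.
Norleucine is absent, so WexC is active.
Activator BexY is present, so *temC* is transcribed.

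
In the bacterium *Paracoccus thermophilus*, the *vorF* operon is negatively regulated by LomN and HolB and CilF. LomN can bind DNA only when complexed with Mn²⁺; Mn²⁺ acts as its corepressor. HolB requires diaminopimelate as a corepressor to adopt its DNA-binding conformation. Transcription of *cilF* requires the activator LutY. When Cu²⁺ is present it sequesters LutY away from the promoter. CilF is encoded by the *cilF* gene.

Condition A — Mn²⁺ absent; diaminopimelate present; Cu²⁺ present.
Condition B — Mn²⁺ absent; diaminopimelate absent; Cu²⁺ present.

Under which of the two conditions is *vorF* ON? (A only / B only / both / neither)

B only

Condition A:
Mn²⁺ is absent, so LomN is inactive.
Diaminopimelate is present, so HolB is active.
Cu²⁺ is present, so LutY is inactive.
Required activator LutY is absent, so *cilF* is not transcribed.
So CilF is not produced.
With repressor HolB bound, *vorF* is not transcribed.
→ *vorF* is OFF in A.
Condition B:
Mn²⁺ is absent, so LomN is inactive.
Diaminopimelate is absent, so HolB is inactive.
Cu²⁺ is present, so LutY is inactive.
Required activator LutY is absent, so *cilF* is not transcribed.
So CilF is not produced.
With no repressor bound, *vorF* is transcribed.
→ *vorF* is ON in B.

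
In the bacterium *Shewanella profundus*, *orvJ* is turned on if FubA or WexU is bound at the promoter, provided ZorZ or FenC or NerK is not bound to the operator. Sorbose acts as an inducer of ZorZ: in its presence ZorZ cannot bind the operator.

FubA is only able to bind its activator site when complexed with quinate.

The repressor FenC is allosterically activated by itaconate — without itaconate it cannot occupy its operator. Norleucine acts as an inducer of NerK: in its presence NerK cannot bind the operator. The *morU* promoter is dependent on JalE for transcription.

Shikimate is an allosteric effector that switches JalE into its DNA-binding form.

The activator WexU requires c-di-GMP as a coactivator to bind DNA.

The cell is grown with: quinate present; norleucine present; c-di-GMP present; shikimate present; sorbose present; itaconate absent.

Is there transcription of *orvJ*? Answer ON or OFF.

Quinate is present, so FubA is active.
c-di-GMP is present, so WexU is active.
Sorbose is present, so ZorZ is inactive.
Itaconate is absent, so FenC is inactive.
Norleucine is present, so NerK is inactive.
Activator FubA is present, so *orvJ* is transcribed.

ON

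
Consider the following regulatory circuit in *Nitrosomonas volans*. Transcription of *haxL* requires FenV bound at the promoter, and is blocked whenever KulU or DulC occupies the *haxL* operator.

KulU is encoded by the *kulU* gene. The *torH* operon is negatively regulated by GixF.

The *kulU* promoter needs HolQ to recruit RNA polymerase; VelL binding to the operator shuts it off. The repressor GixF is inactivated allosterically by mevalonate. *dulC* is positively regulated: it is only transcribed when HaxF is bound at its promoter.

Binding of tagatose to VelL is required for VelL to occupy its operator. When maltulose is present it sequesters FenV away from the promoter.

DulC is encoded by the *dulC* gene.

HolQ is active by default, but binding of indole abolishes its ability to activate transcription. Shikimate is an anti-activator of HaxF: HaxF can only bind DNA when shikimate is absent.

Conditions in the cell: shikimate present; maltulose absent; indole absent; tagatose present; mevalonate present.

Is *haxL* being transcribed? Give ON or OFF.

ON

Indole is absent, so HolQ is active.
Tagatose is present, so VelL is active.
With repressor VelL bound, *kulU* is not transcribed.
So KulU is not produced.
Maltulose is absent, so FenV is active.
Shikimate is present, so HaxF is inactive.
Required activator HaxF is absent, so *dulC* is not transcribed.
So DulC is not produced.
No repressor is bound and FenV is active, so *haxL* is transcribed.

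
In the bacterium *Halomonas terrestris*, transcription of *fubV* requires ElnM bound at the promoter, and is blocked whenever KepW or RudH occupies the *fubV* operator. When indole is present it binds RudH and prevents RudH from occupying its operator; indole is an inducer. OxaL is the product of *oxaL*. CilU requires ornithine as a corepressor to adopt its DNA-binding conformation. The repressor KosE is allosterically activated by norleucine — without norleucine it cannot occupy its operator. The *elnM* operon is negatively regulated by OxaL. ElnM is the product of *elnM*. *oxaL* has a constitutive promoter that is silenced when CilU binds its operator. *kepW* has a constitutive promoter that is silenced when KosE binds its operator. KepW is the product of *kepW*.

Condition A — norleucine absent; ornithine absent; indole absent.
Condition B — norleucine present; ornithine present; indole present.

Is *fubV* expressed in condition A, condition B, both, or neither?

B only

Condition A:
Norleucine is absent, so KosE is inactive.
With no repressor bound, *kepW* is transcribed.
So KepW is produced and active.
Ornithine is absent, so CilU is inactive.
With no repressor bound, *oxaL* is transcribed.
So OxaL is produced and active.
With repressor OxaL bound, *elnM* is not transcribed.
So ElnM is not produced.
Indole is absent, so RudH is active.
With repressor KepW bound, *fubV* is not transcribed.
→ *fubV* is OFF in A.
Condition B:
Norleucine is present, so KosE is active.
With repressor KosE bound, *kepW* is not transcribed.
So KepW is not produced.
Ornithine is present, so CilU is active.
With repressor CilU bound, *oxaL* is not transcribed.
So OxaL is not produced.
With no repressor bound, *elnM* is transcribed.
So ElnM is produced and active.
Indole is present, so RudH is inactive.
No repressor is bound and ElnM is active, so *fubV* is transcribed.
→ *fubV* is ON in B.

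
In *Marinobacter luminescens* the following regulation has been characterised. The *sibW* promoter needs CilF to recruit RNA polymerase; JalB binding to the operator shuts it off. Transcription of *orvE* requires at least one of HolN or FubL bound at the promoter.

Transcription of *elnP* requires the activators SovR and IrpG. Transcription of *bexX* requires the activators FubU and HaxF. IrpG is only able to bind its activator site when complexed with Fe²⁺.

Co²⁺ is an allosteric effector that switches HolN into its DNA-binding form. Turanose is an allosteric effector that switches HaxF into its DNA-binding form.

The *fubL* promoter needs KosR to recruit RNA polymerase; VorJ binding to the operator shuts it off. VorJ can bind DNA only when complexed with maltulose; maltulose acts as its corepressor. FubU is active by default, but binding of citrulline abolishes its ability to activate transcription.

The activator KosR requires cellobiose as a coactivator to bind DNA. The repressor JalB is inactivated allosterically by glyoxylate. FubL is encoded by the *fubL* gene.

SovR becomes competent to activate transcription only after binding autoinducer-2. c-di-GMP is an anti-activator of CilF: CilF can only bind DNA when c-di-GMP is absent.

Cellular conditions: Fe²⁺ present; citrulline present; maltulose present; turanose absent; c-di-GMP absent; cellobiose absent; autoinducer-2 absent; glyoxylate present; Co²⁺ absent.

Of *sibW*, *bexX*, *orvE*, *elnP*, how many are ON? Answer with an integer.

1

Glyoxylate is present, so JalB is inactive.
c-di-GMP is absent, so CilF is active.
No repressor is bound and CilF is active, so *sibW* is transcribed.
→ *sibW* is ON.
Citrulline is present, so FubU is inactive.
Turanose is absent, so HaxF is inactive.
Required activator FubU is absent, so *bexX* is not transcribed.
→ *bexX* is OFF.
Co²⁺ is absent, so HolN is inactive.
Cellobiose is absent, so KosR is inactive.
Maltulose is present, so VorJ is active.
With repressor VorJ bound, *fubL* is not transcribed.
So FubL is not produced.
No activator is available at the *orvE* promoter, so *orvE* is not transcribed.
→ *orvE* is OFF.
Autoinducer-2 is absent, so SovR is inactive.
Fe²⁺ is present, so IrpG is active.
Required activator SovR is absent, so *elnP* is not transcribed.
→ *elnP* is OFF.
1 of the 4 genes is transcribed.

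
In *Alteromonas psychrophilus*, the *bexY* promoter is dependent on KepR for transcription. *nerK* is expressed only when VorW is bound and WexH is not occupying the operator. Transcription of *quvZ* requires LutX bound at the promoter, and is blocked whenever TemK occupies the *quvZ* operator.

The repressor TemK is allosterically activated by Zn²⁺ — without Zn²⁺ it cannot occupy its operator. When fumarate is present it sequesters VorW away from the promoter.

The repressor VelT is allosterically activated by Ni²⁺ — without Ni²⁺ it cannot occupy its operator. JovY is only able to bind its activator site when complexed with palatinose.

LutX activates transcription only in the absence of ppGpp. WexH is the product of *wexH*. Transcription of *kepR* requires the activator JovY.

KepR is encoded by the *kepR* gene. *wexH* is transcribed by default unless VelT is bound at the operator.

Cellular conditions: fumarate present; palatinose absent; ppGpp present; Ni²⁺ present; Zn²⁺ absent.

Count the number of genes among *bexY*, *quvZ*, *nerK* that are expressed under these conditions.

Palatinose is absent, so JovY is inactive.
Required activator JovY is absent, so *kepR* is not transcribed.
So KepR is not produced.
Required activator KepR is absent, so *bexY* is not transcribed.
→ *bexY* is OFF.
Zn²⁺ is absent, so TemK is inactive.
ppGpp is present, so LutX is inactive.
Required activator LutX is absent, so *quvZ* is not transcribed.
→ *quvZ* is OFF.
Ni²⁺ is present, so VelT is active.
With repressor VelT bound, *wexH* is not transcribed.
So WexH is not produced.
Fumarate is present, so VorW is inactive.
Required activator VorW is absent, so *nerK* is not transcribed.
→ *nerK* is OFF.
0 of the 3 genes are transcribed.

0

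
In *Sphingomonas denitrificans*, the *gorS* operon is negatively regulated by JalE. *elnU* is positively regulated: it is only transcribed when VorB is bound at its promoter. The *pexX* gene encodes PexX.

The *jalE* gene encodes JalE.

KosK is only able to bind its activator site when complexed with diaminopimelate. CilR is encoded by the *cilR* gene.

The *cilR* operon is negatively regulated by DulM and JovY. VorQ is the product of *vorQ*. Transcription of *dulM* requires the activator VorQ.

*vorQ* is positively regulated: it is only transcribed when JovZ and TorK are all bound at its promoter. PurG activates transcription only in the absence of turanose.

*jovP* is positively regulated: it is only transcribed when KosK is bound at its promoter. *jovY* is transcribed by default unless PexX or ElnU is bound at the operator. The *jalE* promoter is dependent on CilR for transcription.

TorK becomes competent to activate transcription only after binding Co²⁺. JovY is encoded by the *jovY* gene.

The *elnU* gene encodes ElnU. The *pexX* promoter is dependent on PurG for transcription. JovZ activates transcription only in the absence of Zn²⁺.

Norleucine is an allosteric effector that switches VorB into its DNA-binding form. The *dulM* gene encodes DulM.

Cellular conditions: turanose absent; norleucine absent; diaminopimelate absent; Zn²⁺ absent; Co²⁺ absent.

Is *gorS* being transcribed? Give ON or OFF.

OFF

Zn²⁺ is absent, so JovZ is active.
Co²⁺ is absent, so TorK is inactive.
Required activator TorK is absent, so *vorQ* is not transcribed.
So VorQ is not produced.
Required activator VorQ is absent, so *dulM* is not transcribed.
So DulM is not produced.
Turanose is absent, so PurG is active.
No repressor is bound and PurG is active, so *pexX* is transcribed.
So PexX is produced and active.
Norleucine is absent, so VorB is inactive.
Required activator VorB is absent, so *elnU* is not transcribed.
So ElnU is not produced.
With repressor PexX bound, *jovY* is not transcribed.
So JovY is not produced.
With no repressor bound, *cilR* is transcribed.
So CilR is produced and active.
No repressor is bound and CilR is active, so *jalE* is transcribed.
So JalE is produced and active.
With repressor JalE bound, *gorS* is not transcribed.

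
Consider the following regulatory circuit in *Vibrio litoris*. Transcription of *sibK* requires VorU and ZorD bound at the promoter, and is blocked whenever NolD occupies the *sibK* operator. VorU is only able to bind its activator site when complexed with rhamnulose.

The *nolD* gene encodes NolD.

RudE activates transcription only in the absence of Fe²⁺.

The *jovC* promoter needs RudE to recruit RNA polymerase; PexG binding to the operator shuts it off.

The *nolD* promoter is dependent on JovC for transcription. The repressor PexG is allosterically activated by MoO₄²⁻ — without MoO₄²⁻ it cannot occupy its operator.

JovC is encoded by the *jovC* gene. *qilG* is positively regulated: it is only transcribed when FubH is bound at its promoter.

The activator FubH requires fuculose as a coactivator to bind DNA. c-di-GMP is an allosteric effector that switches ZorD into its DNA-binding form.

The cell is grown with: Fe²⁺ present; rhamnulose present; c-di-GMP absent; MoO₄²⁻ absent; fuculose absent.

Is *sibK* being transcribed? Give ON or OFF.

OFF

Rhamnulose is present, so VorU is active.
c-di-GMP is absent, so ZorD is inactive.
MoO₄²⁻ is absent, so PexG is inactive.
Fe²⁺ is present, so RudE is inactive.
Required activator RudE is absent, so *jovC* is not transcribed.
So JovC is not produced.
Required activator JovC is absent, so *nolD* is not transcribed.
So NolD is not produced.
Required activator ZorD is absent, so *sibK* is not transcribed.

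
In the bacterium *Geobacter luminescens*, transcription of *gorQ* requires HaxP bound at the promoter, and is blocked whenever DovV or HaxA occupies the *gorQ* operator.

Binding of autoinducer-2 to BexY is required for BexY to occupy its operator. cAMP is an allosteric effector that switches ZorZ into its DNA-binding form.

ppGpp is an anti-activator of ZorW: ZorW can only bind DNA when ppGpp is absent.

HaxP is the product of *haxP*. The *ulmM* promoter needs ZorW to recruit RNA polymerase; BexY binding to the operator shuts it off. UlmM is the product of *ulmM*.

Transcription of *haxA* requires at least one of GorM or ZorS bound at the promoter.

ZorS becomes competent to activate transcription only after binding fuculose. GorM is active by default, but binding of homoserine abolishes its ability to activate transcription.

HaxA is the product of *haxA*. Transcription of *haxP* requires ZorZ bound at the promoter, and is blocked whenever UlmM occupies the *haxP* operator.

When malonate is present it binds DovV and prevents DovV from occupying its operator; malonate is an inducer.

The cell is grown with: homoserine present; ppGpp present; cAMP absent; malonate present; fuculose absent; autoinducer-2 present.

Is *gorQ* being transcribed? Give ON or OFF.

Malonate is present, so DovV is inactive.
Homoserine is present, so GorM is inactive.
Fuculose is absent, so ZorS is inactive.
No activator is available at the *haxA* promoter, so *haxA* is not transcribed.
So HaxA is not produced.
cAMP is absent, so ZorZ is inactive.
Autoinducer-2 is present, so BexY is active.
ppGpp is present, so ZorW is inactive.
With repressor BexY bound, *ulmM* is not transcribed.
So UlmM is not produced.
Required activator ZorZ is absent, so *haxP* is not transcribed.
So HaxP is not produced.
Required activator HaxP is absent, so *gorQ* is not transcribed.

OFF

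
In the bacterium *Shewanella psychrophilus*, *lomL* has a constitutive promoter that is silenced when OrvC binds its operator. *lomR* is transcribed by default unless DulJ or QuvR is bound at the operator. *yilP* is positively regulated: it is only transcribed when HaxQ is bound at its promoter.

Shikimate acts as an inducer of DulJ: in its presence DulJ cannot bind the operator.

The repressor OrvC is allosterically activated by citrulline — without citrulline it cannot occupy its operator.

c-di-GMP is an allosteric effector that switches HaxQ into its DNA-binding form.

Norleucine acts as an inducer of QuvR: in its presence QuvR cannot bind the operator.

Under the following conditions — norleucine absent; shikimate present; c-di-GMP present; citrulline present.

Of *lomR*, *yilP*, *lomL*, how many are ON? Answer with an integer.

Shikimate is present, so DulJ is inactive.
Norleucine is absent, so QuvR is active.
With repressor QuvR bound, *lomR* is not transcribed.
→ *lomR* is OFF.
c-di-GMP is present, so HaxQ is active.
No repressor is bound and HaxQ is active, so *yilP* is transcribed.
→ *yilP* is ON.
Citrulline is present, so OrvC is active.
With repressor OrvC bound, *lomL* is not transcribed.
→ *lomL* is OFF.
1 of the 3 genes is transcribed.

1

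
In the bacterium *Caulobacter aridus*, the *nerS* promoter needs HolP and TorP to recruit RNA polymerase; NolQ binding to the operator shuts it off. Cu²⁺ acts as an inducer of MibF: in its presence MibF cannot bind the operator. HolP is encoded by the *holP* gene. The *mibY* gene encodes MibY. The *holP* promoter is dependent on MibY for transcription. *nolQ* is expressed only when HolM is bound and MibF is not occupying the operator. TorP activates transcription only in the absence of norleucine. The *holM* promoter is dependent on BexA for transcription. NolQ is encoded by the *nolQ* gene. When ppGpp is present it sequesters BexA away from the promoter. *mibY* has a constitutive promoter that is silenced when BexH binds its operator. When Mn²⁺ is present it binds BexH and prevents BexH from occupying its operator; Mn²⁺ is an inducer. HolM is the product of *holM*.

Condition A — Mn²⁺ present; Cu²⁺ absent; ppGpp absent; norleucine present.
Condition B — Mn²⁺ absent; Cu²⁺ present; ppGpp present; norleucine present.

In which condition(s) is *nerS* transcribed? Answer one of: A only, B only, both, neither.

neither

Condition A:
Mn²⁺ is present, so BexH is inactive.
With no repressor bound, *mibY* is transcribed.
So MibY is produced and active.
No repressor is bound and MibY is active, so *holP* is transcribed.
So HolP is produced and active.
Cu²⁺ is absent, so MibF is active.
ppGpp is absent, so BexA is active.
No repressor is bound and BexA is active, so *holM* is transcribed.
So HolM is produced and active.
With repressor MibF bound, *nolQ* is not transcribed.
So NolQ is not produced.
Norleucine is present, so TorP is inactive.
Required activator TorP is absent, so *nerS* is not transcribed.
→ *nerS* is OFF in A.
Condition B:
Mn²⁺ is absent, so BexH is active.
With repressor BexH bound, *mibY* is not transcribed.
So MibY is not produced.
Required activator MibY is absent, so *holP* is not transcribed.
So HolP is not produced.
Cu²⁺ is present, so MibF is inactive.
ppGpp is present, so BexA is inactive.
Required activator BexA is absent, so *holM* is not transcribed.
So HolM is not produced.
Required activator HolM is absent, so *nolQ* is not transcribed.
So NolQ is not produced.
Norleucine is present, so TorP is inactive.
Required activator HolP is absent, so *nerS* is not transcribed.
→ *nerS* is OFF in B.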